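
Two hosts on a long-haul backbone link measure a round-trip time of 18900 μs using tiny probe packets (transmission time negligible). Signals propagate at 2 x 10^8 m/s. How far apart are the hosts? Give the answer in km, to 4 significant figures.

1890 km

One-way propagation = RTT/2 = 9450 μs.
d = s × t = 200000000 × 0.00945 = 1890 km.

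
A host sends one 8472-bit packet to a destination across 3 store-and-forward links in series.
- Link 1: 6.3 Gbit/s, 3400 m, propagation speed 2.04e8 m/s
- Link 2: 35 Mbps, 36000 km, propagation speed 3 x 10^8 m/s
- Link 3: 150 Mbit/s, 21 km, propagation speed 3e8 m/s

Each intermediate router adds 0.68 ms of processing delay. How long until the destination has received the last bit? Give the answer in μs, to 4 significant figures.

Transmission delays (L/R per hop): 1.34476, 242.057, 56.48 μs; sum = 299.882 μs.
Propagation delays (d/s per hop): 16.6667, 120000, 70 μs; sum = 120087 μs.
Processing at 2 router(s): 2 × 0.68 ms = 1360 μs.
End-to-end = 121700 μs.

121700 μs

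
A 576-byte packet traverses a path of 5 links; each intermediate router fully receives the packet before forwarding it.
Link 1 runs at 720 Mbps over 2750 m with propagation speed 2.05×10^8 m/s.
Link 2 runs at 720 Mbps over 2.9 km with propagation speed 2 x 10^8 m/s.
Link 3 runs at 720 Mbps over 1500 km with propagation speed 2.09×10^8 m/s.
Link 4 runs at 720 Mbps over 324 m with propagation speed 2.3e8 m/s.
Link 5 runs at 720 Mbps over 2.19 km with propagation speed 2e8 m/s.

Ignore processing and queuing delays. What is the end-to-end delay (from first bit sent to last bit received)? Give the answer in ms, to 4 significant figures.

7.249 ms

L = 576 × 8 = 4608 bits.
Transmission delay per hop = L/R = 4608/720000000 = 0.0064 ms; 5 hops → 0.032 ms.
Propagation delays (d/s per hop): 0.0134146, 0.0145, 7.17703, 0.0014087, 0.01095 ms; sum = 7.21731 ms.
End-to-end = 7.249 ms.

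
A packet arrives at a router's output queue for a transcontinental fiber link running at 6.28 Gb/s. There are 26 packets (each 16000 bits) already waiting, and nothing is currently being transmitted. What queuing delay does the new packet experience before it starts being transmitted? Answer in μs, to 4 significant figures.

66.24 μs

Each queued packet: L/R = 16000/6280000000 = 2.54777 μs.
26 queued → 66.242 μs.
Queuing delay = 66.24 μs.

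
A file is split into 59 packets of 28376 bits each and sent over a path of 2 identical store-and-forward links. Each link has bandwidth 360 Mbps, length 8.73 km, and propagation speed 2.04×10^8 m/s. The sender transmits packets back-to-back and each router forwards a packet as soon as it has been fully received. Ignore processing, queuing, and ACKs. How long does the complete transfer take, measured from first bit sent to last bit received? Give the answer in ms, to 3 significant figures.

Per-hop transmission t_tx = L/R = 28376/360000000 = 0.0788222 ms.
Per-hop propagation t_prop = 8730/204000000 = 0.0427941 ms.
Pipeline fill: first packet needs 2·t_tx to clear all hops; remaining 58 packets each add one t_tx.
Total = (2+59-1)·t_tx + 2·t_prop = 60·0.0788222 + 2·0.0427941 = 4.81 ms.

4.81 ms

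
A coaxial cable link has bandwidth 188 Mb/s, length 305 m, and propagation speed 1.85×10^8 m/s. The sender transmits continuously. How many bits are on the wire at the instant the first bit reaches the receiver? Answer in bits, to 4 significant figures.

Propagation delay = 305 / 185000000 = 1.64865e-06 s.
BDP = R × t_prop = 188000000 × 1.64865e-06 = 309.946 bits.

309.9 bits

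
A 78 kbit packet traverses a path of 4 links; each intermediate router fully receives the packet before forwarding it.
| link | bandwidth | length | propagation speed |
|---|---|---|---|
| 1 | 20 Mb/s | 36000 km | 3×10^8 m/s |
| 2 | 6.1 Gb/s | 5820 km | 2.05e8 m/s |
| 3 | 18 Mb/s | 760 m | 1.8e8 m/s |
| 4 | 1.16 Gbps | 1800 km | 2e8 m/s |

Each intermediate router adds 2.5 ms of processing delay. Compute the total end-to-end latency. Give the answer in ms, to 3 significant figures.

L = 78000 bits.
Transmission delays (L/R per hop): 3.9, 0.0127869, 4.33333, 0.0672414 ms; sum = 8.31336 ms.
Propagation delays (d/s per hop): 120, 28.3902, 0.00422222, 9 ms; sum = 157.394 ms.
Processing at 3 router(s): 3 × 2.5 ms = 7.5 ms.
End-to-end = 173 ms.

173 ms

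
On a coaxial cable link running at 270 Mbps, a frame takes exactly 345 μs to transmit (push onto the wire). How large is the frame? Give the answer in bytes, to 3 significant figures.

11600 bytes

L = R × t_tx = 270000000 b/s × 0.000345 s = 93150 bits.
In bytes: 93150 / 8 = 11600 bytes.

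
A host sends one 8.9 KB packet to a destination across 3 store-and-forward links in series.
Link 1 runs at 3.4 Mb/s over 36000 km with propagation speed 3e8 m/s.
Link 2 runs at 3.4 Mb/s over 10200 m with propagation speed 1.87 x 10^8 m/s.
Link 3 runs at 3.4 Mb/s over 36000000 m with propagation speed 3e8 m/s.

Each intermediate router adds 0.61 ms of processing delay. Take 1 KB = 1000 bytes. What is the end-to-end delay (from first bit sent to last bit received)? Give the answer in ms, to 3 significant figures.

L = 71200 bits.
Transmission delay per hop = L/R = 71200/3400000 = 20.9412 ms; 3 hops → 62.8235 ms.
Propagation delays (d/s per hop): 120, 0.0545455, 120 ms; sum = 240.055 ms.
Processing at 2 router(s): 2 × 0.61 ms = 1.22 ms.
End-to-end = 304 ms.

304 ms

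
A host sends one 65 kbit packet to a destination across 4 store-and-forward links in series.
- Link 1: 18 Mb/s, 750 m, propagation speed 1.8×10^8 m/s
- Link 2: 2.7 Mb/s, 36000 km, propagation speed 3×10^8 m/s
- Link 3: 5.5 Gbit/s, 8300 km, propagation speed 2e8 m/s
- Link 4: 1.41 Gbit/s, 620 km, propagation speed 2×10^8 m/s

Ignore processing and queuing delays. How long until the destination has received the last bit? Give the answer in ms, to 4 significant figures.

192.3 ms

L = 65000 bits.
Transmission delays (L/R per hop): 3.61111, 24.0741, 0.0118182, 0.0460993 ms; sum = 27.7431 ms.
Propagation delays (d/s per hop): 0.00416667, 120, 41.5, 3.1 ms; sum = 164.604 ms.
End-to-end = 192.3 ms.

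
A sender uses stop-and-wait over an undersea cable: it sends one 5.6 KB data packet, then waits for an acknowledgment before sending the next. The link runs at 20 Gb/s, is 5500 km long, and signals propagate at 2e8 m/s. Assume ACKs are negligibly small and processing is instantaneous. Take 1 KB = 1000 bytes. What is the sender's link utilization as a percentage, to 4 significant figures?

0.004073 %

t_tx = L/R = 44800/20000000000 = 2.24e-06 s.
t_prop = 5500000/200000000 = 0.0275 s; RTT = 0.055 s.
Cycle = t_tx + RTT = 0.0550022 s.
Utilization = t_tx / cycle = 2.24e-06/0.0550022 = 0.004073 %.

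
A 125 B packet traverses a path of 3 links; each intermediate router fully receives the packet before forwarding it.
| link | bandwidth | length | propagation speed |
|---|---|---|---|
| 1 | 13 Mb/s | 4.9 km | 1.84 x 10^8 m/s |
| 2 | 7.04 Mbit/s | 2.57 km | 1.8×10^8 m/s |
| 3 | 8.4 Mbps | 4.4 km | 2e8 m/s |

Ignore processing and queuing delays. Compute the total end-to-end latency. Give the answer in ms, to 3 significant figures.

0.401 ms

L = 125 × 8 = 1000 bits.
Transmission delays (L/R per hop): 0.0769231, 0.142045, 0.119048 ms; sum = 0.338016 ms.
Propagation delays (d/s per hop): 0.0266304, 0.0142778, 0.022 ms; sum = 0.0629082 ms.
End-to-end = 0.401 ms.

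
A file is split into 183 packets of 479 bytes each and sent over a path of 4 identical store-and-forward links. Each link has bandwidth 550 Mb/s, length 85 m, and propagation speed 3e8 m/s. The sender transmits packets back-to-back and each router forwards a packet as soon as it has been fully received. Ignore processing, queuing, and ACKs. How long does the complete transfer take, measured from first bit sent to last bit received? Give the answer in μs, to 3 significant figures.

Per-hop transmission t_tx = L/R = 3832/550000000 = 6.96727 μs.
Per-hop propagation t_prop = 85/300000000 = 0.283333 μs.
Pipeline fill: first packet needs 4·t_tx to clear all hops; remaining 182 packets each add one t_tx.
Total = (4+183-1)·t_tx + 4·t_prop = 186·6.96727 + 4·0.283333 = 1300 μs.

1300 μs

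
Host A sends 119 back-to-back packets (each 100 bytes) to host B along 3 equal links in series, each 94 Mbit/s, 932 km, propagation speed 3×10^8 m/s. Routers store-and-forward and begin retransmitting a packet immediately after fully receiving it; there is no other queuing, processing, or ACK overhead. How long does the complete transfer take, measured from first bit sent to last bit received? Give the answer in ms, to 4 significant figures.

Per-hop transmission t_tx = L/R = 800/94000000 = 0.00851064 ms.
Per-hop propagation t_prop = 932000/300000000 = 3.10667 ms.
Pipeline fill: first packet needs 3·t_tx to clear all hops; remaining 118 packets each add one t_tx.
Total = (3+119-1)·t_tx + 3·t_prop = 121·0.00851064 + 3·3.10667 = 10.35 ms.

10.35 ms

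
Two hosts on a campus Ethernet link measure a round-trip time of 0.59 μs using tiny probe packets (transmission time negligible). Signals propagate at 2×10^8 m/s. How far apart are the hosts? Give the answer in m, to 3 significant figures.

59.0 m

One-way propagation = RTT/2 = 0.295 μs.
d = s × t = 200000000 × 2.95e-07 = 59.0 m.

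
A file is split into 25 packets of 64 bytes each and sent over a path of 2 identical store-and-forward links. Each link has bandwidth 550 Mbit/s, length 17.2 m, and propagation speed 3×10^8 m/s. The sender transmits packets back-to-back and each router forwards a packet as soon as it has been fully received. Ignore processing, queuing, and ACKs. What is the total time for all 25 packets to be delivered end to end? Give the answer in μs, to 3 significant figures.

Per-hop transmission t_tx = L/R = 512/550000000 = 0.930909 μs.
Per-hop propagation t_prop = 17.2/300000000 = 0.0573333 μs.
Pipeline fill: first packet needs 2·t_tx to clear all hops; remaining 24 packets each add one t_tx.
Total = (2+25-1)·t_tx + 2·t_prop = 26·0.930909 + 2·0.0573333 = 24.3 μs.

24.3 μs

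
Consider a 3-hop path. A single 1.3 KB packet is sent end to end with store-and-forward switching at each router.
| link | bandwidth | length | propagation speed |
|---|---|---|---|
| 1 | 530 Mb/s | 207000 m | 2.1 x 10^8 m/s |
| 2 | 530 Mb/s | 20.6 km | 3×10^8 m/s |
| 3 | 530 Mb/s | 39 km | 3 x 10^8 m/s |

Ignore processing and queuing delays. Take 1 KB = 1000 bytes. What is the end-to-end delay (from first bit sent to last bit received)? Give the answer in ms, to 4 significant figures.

L = 10400 bits.
Transmission delay per hop = L/R = 10400/530000000 = 0.0196226 ms; 3 hops → 0.0588679 ms.
Propagation delays (d/s per hop): 0.985714, 0.0686667, 0.13 ms; sum = 1.18438 ms.
End-to-end = 1.243 ms.

1.243 ms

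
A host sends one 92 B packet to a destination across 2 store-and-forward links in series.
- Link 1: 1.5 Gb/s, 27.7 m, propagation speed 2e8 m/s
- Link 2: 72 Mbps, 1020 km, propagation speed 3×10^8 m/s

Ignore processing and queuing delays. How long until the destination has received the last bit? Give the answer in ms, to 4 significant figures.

3.411 ms

L = 92 × 8 = 736 bits.
Transmission delays (L/R per hop): 0.000490667, 0.0102222 ms; sum = 0.0107129 ms.
Propagation delays (d/s per hop): 0.0001385, 3.4 ms; sum = 3.40014 ms.
End-to-end = 3.411 ms.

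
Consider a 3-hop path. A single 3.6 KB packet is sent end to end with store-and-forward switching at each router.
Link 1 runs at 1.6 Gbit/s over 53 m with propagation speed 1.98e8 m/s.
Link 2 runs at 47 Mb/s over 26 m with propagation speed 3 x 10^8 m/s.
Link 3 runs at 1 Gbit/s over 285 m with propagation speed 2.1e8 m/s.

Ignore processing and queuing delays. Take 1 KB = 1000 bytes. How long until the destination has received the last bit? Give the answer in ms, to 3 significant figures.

0.661 ms

L = 28800 bits.
Transmission delays (L/R per hop): 0.018, 0.612766, 0.0288 ms; sum = 0.659566 ms.
Propagation delays (d/s per hop): 0.000267677, 8.66667e-05, 0.00135714 ms; sum = 0.00171149 ms.
End-to-end = 0.661 ms.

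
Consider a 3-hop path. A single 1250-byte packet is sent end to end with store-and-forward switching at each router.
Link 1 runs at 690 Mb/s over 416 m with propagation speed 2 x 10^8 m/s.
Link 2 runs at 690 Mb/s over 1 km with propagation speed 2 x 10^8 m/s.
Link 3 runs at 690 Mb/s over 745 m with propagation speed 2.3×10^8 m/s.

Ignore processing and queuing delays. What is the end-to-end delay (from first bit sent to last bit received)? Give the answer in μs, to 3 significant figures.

L = 1250 × 8 = 10000 bits.
Transmission delay per hop = L/R = 10000/690000000 = 14.4928 μs; 3 hops → 43.4783 μs.
Propagation delays (d/s per hop): 2.08, 5, 3.23913 μs; sum = 10.3191 μs.
End-to-end = 53.8 μs.

53.8 μs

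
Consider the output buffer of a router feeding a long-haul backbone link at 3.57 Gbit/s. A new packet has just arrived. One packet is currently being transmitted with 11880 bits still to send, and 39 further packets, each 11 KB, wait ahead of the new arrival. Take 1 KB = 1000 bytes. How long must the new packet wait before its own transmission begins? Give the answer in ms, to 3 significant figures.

Each queued packet: L/R = 88000/3570000000 = 0.0246499 ms.
39 queued → 0.961345 ms.
Plus remaining 11880 bits of current packet: 0.00332773 ms.
Queuing delay = 0.965 ms.

0.965 ms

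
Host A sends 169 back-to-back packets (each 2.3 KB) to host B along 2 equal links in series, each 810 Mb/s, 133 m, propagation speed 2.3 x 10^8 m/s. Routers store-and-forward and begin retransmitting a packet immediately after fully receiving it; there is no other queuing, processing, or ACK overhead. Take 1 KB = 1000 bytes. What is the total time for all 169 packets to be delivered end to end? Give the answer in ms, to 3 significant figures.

Per-hop transmission t_tx = L/R = 18400/810000000 = 0.022716 ms.
Per-hop propagation t_prop = 133/2.3e+08 = 0.000578261 ms.
Pipeline fill: first packet needs 2·t_tx to clear all hops; remaining 168 packets each add one t_tx.
Total = (2+169-1)·t_tx + 2·t_prop = 170·0.022716 + 2·0.000578261 = 3.86 ms.

3.86 ms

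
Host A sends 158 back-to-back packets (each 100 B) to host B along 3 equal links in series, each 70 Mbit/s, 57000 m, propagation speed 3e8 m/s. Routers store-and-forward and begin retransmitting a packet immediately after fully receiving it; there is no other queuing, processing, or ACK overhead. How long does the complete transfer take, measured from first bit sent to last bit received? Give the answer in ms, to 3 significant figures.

Per-hop transmission t_tx = L/R = 800/70000000 = 0.0114286 ms.
Per-hop propagation t_prop = 57000/300000000 = 0.19 ms.
Pipeline fill: first packet needs 3·t_tx to clear all hops; remaining 157 packets each add one t_tx.
Total = (3+158-1)·t_tx + 3·t_prop = 160·0.0114286 + 3·0.19 = 2.40 ms.

2.40 ms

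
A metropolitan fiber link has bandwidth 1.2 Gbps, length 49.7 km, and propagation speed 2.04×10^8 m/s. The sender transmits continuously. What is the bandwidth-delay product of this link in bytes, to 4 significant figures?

Propagation delay = 49700 / 204000000 = 0.000243627 s.
BDP = R × t_prop = 1200000000 × 0.000243627 = 292353 bits.
In bytes: 292353/8 = 36540 bytes.

36540 bytes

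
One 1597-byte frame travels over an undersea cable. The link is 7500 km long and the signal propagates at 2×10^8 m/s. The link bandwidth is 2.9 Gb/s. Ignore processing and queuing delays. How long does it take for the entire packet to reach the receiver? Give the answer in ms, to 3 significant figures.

L = 1597 × 8 = 12776 bits.
Transmission delay = L/R = 12776 / 2900000000 = 0.00440552 ms.
Propagation delay = d/s = 7500000 m / 200000000 m/s = 37.5 ms.
Total = 37.5 ms.

37.5 ms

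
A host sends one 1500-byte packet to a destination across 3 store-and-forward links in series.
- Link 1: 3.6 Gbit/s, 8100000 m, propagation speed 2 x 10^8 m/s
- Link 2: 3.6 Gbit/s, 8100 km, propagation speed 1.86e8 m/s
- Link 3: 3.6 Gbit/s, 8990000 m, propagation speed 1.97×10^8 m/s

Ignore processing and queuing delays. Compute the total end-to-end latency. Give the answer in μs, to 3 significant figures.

130000 μs

L = 1500 × 8 = 12000 bits.
Transmission delay per hop = L/R = 12000/3600000000 = 3.33333 μs; 3 hops → 10 μs.
Propagation delays (d/s per hop): 40500, 43548.4, 45634.5 μs; sum = 129683 μs.
End-to-end = 130000 μs.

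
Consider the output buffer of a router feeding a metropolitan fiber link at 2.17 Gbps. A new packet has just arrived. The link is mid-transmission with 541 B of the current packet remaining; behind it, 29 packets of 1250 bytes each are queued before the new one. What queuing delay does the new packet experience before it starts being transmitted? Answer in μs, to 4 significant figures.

135.6 μs

Each queued packet: L/R = 10000/2170000000 = 4.60829 μs.
29 queued → 133.641 μs.
Plus remaining 4328 bits of current packet: 1.99447 μs.
Queuing delay = 135.6 μs.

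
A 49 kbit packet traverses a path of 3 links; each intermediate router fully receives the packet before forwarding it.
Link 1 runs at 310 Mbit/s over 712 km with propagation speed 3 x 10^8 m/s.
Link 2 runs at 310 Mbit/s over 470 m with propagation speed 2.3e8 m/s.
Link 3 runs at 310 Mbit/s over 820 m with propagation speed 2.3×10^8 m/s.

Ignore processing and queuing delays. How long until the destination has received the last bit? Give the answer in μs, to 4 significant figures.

L = 49000 bits.
Transmission delay per hop = L/R = 49000/310000000 = 158.065 μs; 3 hops → 474.194 μs.
Propagation delays (d/s per hop): 2373.33, 2.04348, 3.56522 μs; sum = 2378.94 μs.
End-to-end = 2853 μs.

2853 μs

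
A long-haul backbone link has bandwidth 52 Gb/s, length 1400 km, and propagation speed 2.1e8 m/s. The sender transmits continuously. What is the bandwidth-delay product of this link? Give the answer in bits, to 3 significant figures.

347000000 bits

Propagation delay = 1400000 / 210000000 = 0.00666667 s.
BDP = R × t_prop = 52000000000 × 0.00666667 = 346667000 bits.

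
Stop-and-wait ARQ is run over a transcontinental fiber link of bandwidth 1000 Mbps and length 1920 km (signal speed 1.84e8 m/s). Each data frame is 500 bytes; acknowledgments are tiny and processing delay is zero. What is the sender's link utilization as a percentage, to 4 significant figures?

t_tx = L/R = 4000/1000000000 = 4e-06 s.
t_prop = 1920000/184000000 = 0.0104348 s; RTT = 0.0208696 s.
Cycle = t_tx + RTT = 0.0208736 s.
Utilization = t_tx / cycle = 4e-06/0.0208736 = 0.01916 %.

0.01916 %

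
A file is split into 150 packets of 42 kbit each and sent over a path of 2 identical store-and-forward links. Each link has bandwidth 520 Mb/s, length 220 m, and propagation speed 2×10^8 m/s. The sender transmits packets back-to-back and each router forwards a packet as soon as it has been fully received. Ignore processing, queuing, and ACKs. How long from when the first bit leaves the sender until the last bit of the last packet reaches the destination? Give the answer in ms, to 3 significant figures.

12.2 ms

Per-hop transmission t_tx = L/R = 42000/520000000 = 0.0807692 ms.
Per-hop propagation t_prop = 220/200000000 = 0.0011 ms.
Pipeline fill: first packet needs 2·t_tx to clear all hops; remaining 149 packets each add one t_tx.
Total = (2+150-1)·t_tx + 2·t_prop = 151·0.0807692 + 2·0.0011 = 12.2 ms.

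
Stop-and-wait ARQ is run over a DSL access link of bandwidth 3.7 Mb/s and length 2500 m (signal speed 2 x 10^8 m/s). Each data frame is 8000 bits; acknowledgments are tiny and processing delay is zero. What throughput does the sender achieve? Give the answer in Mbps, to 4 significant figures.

3.658 Mbps

t_tx = L/R = 8000/3700000 = 0.00216216 s.
t_prop = 2500/200000000 = 1.25e-05 s; RTT = 2.5e-05 s.
Cycle = t_tx + RTT = 0.00218716 s.
Throughput = L / cycle = 8000 / 0.00218716 = 3.658 Mbps.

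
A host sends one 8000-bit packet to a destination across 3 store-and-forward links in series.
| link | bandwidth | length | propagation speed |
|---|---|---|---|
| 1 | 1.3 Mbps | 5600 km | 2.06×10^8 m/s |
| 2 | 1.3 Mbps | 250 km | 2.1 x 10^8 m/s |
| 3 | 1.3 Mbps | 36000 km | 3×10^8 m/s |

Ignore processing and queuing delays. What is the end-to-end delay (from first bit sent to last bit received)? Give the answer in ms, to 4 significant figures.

166.8 ms

Transmission delay per hop = L/R = 8000/1300000 = 6.15385 ms; 3 hops → 18.4615 ms.
Propagation delays (d/s per hop): 27.1845, 1.19048, 120 ms; sum = 148.375 ms.
End-to-end = 166.8 ms.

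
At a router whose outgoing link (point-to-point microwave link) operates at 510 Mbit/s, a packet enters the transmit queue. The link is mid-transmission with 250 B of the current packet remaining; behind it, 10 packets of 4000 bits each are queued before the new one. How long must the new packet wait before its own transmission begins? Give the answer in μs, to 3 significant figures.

Each queued packet: L/R = 4000/510000000 = 7.84314 μs.
10 queued → 78.4314 μs.
Plus remaining 2000 bits of current packet: 3.92157 μs.
Queuing delay = 82.4 μs.

82.4 μs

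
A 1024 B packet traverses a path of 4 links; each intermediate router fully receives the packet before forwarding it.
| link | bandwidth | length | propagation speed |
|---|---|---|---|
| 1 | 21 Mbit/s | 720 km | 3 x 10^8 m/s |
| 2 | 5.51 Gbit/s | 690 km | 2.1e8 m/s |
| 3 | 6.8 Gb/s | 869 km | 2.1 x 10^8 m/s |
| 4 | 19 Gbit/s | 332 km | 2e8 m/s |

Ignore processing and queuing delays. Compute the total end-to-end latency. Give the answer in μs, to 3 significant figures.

L = 1024 × 8 = 8192 bits.
Transmission delays (L/R per hop): 390.095, 1.48675, 1.20471, 0.431158 μs; sum = 393.218 μs.
Propagation delays (d/s per hop): 2400, 3285.71, 4138.1, 1660 μs; sum = 11483.8 μs.
End-to-end = 11900 μs.

11900 μs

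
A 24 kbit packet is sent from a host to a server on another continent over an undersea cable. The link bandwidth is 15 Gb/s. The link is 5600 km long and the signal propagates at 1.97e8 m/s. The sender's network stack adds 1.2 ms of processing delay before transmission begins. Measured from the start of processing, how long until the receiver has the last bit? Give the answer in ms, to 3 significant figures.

29.6 ms

L = 24000 bits.
Transmission delay = L/R = 24000 / 15000000000 = 0.0016 ms.
Propagation delay = d/s = 5600000 m / 197000000 m/s = 28.4264 ms.
Plus processing delay 1.2 ms = 1.2 ms.
Total = 29.6 ms.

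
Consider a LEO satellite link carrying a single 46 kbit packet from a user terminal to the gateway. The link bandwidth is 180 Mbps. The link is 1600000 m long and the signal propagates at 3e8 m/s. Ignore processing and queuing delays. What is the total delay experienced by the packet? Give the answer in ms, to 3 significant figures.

5.59 ms

L = 46000 bits.
Transmission delay = L/R = 46000 / 180000000 = 0.255556 ms.
Propagation delay = d/s = 1600000 m / 300000000 m/s = 5.33333 ms.
Total = 5.59 ms.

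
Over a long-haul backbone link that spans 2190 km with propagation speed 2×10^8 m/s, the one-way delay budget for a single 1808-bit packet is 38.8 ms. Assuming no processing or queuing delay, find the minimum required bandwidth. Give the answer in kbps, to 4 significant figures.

64.92 kbps

Propagation delay = 2190000 / 200000000 = 10.95 ms.
Transmission budget = 38.8 − 10.95 = 27.85 ms.
R ≥ L / t_tx = 1808 bits / 0.02785 s = 64.92 kbps.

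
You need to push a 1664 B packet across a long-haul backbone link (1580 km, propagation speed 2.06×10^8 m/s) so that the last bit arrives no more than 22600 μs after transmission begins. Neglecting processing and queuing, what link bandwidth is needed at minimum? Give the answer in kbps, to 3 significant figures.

892 kbps

L = 13312 bits.
Propagation delay = 1580000 / 206000000 = 7669.9 μs.
Transmission budget = 22600 − 7669.9 = 14930.1 μs.
R ≥ L / t_tx = 13312 bits / 0.0149301 s = 892 kbps.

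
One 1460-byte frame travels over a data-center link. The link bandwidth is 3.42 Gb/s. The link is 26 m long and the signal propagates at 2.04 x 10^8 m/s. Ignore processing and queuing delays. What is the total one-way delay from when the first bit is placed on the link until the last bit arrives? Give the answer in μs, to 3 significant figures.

L = 1460 × 8 = 11680 bits.
Transmission delay = L/R = 11680 / 3420000000 = 3.4152 μs.
Propagation delay = d/s = 26 m / 204000000 m/s = 0.127451 μs.
Total = 3.54 μs.

3.54 μs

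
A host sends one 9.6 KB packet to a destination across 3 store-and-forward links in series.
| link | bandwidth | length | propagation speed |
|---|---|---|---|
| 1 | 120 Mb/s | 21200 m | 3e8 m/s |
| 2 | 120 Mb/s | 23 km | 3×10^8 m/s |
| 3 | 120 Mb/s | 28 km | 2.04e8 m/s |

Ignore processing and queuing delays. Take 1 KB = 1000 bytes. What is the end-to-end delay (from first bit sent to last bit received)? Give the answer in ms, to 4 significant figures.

L = 76800 bits.
Transmission delay per hop = L/R = 76800/120000000 = 0.64 ms; 3 hops → 1.92 ms.
Propagation delays (d/s per hop): 0.0706667, 0.0766667, 0.137255 ms; sum = 0.284588 ms.
End-to-end = 2.205 ms.

2.205 ms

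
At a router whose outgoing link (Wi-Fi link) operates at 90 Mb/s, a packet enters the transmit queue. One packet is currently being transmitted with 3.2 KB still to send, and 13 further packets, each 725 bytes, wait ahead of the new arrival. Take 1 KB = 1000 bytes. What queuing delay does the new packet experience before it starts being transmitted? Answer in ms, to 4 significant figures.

Each queued packet: L/R = 5800/90000000 = 0.0644444 ms.
13 queued → 0.837778 ms.
Plus remaining 25600 bits of current packet: 0.284444 ms.
Queuing delay = 1.122 ms.

1.122 ms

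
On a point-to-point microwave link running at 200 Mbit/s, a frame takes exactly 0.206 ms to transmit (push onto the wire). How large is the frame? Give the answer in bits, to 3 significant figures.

L = R × t_tx = 200000000 b/s × 0.000206 s = 41200 bits.

41200 bits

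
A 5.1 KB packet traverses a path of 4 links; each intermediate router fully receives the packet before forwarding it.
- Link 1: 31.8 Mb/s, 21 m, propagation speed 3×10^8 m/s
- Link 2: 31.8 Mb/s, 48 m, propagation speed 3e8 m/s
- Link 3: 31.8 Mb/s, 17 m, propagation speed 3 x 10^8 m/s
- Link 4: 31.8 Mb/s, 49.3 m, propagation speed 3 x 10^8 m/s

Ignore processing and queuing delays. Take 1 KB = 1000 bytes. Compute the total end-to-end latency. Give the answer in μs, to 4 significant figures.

5133 μs

L = 40800 bits.
Transmission delay per hop = L/R = 40800/31800000 = 1283.02 μs; 4 hops → 5132.08 μs.
Propagation delays (d/s per hop): 0.07, 0.16, 0.0566667, 0.164333 μs; sum = 0.451 μs.
End-to-end = 5133 μs.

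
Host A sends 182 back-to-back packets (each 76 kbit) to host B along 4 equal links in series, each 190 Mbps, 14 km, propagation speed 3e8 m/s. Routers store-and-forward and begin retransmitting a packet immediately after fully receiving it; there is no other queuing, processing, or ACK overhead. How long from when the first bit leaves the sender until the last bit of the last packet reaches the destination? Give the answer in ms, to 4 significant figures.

74.19 ms

Per-hop transmission t_tx = L/R = 76000/190000000 = 0.4 ms.
Per-hop propagation t_prop = 14000/300000000 = 0.0466667 ms.
Pipeline fill: first packet needs 4·t_tx to clear all hops; remaining 181 packets each add one t_tx.
Total = (4+182-1)·t_tx + 4·t_prop = 185·0.4 + 4·0.0466667 = 74.19 ms.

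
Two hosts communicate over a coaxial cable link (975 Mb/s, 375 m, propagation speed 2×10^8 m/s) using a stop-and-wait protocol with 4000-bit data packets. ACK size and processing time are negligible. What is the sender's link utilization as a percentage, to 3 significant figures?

t_tx = L/R = 4000/975000000 = 4.10256e-06 s.
t_prop = 375/200000000 = 1.875e-06 s; RTT = 3.75e-06 s.
Cycle = t_tx + RTT = 7.85256e-06 s.
Utilization = t_tx / cycle = 4.10256e-06/7.85256e-06 = 52.2 %.

52.2 %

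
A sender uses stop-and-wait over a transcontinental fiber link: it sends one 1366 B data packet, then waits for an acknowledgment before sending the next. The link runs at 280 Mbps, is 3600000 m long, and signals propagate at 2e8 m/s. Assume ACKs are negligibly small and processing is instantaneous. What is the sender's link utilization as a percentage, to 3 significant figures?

t_tx = L/R = 10928/280000000 = 3.90286e-05 s.
t_prop = 3600000/200000000 = 0.018 s; RTT = 0.036 s.
Cycle = t_tx + RTT = 0.036039 s.
Utilization = t_tx / cycle = 3.90286e-05/0.036039 = 0.108 %.

0.108 %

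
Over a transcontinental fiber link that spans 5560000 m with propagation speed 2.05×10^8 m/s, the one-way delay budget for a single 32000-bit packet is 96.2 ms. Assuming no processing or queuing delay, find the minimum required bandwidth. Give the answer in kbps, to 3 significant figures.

463 kbps

Propagation delay = 5560000 / 2.05e+08 = 27.122 ms.
Transmission budget = 96.2 − 27.122 = 69.078 ms.
R ≥ L / t_tx = 32000 bits / 0.069078 s = 463 kbps.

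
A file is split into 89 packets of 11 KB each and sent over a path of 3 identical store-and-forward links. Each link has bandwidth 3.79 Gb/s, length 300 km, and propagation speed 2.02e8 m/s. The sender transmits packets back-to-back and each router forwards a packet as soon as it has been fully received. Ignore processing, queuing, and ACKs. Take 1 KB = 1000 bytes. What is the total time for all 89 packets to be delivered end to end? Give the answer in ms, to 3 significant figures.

6.57 ms

Per-hop transmission t_tx = L/R = 88000/3790000000 = 0.023219 ms.
Per-hop propagation t_prop = 300000/202000000 = 1.48515 ms.
Pipeline fill: first packet needs 3·t_tx to clear all hops; remaining 88 packets each add one t_tx.
Total = (3+89-1)·t_tx + 3·t_prop = 91·0.023219 + 3·1.48515 = 6.57 ms.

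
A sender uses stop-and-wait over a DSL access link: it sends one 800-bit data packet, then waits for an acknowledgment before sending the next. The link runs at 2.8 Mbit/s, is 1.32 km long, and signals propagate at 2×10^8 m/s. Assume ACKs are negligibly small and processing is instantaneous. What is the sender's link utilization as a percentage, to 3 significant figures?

95.6 %

t_tx = L/R = 800/2800000 = 0.000285714 s.
t_prop = 1320/200000000 = 6.6e-06 s; RTT = 1.32e-05 s.
Cycle = t_tx + RTT = 0.000298914 s.
Utilization = t_tx / cycle = 0.000285714/0.000298914 = 95.6 %.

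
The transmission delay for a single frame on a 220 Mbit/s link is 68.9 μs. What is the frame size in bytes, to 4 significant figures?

L = R × t_tx = 220000000 b/s × 6.89e-05 s = 15158 bits.
In bytes: 15158 / 8 = 1895 bytes.

1895 bytes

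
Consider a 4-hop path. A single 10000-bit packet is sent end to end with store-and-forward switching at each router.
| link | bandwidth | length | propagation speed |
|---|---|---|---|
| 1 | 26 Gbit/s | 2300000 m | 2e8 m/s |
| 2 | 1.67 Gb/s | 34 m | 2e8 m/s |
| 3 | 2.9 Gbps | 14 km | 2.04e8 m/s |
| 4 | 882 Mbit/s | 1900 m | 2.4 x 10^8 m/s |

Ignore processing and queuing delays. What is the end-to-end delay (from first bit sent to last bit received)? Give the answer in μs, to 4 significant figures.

11600 μs

Transmission delays (L/R per hop): 0.384615, 5.98802, 3.44828, 11.3379 μs; sum = 21.1588 μs.
Propagation delays (d/s per hop): 11500, 0.17, 68.6275, 7.91667 μs; sum = 11576.7 μs.
End-to-end = 11600 μs.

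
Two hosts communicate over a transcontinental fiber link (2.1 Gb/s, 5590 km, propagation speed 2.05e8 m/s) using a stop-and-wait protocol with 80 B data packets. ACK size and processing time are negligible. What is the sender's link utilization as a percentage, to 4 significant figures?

t_tx = L/R = 640/2100000000 = 3.04762e-07 s.
t_prop = 5590000/2.05e+08 = 0.0272683 s; RTT = 0.0545366 s.
Cycle = t_tx + RTT = 0.0545369 s.
Utilization = t_tx / cycle = 3.04762e-07/0.0545369 = 0.0005588 %.

0.0005588 %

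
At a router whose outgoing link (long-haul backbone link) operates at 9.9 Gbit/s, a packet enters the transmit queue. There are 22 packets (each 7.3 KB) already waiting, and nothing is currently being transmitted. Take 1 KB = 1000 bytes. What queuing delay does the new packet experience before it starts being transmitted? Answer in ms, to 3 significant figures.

0.130 ms

Each queued packet: L/R = 58400/9900000000 = 0.00589899 ms.
22 queued → 0.129778 ms.
Queuing delay = 0.130 ms.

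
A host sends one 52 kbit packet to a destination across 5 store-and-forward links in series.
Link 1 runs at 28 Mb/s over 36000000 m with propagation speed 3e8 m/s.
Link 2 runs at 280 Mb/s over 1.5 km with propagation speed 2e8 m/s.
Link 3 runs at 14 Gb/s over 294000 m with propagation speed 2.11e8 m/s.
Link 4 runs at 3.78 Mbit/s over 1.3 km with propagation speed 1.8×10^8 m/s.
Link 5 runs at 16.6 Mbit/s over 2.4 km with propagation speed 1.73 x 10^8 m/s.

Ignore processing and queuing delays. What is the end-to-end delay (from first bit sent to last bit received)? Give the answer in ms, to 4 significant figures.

140.4 ms

L = 52000 bits.
Transmission delays (L/R per hop): 1.85714, 0.185714, 0.00371429, 13.7566, 3.13253 ms; sum = 18.9357 ms.
Propagation delays (d/s per hop): 120, 0.0075, 1.39336, 0.00722222, 0.0138728 ms; sum = 121.422 ms.
End-to-end = 140.4 ms.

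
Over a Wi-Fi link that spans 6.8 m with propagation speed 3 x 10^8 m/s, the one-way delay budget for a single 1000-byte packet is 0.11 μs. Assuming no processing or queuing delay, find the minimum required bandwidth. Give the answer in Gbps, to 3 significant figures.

L = 8000 bits.
Propagation delay = 6.8 / 300000000 = 0.0226667 μs.
Transmission budget = 0.11 − 0.0226667 = 0.0873333 μs.
R ≥ L / t_tx = 8000 bits / 8.73333e-08 s = 91.6 Gbps.

91.6 Gbps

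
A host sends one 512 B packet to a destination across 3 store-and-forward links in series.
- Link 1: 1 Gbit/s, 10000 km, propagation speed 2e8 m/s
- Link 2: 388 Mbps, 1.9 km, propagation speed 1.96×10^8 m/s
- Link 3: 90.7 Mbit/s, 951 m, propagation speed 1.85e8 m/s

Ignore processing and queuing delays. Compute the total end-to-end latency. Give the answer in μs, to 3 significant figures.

50100 μs

L = 512 × 8 = 4096 bits.
Transmission delays (L/R per hop): 4.096, 10.5567, 45.1599 μs; sum = 59.8126 μs.
Propagation delays (d/s per hop): 50000, 9.69388, 5.14054 μs; sum = 50014.8 μs.
End-to-end = 50100 μs.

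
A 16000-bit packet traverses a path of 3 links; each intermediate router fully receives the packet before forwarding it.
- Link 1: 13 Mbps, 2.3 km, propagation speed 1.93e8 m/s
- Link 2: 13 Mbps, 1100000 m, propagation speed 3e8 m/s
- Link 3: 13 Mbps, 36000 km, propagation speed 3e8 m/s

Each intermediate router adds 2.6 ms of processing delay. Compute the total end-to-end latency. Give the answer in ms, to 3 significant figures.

133 ms

Transmission delay per hop = L/R = 16000/13000000 = 1.23077 ms; 3 hops → 3.69231 ms.
Propagation delays (d/s per hop): 0.0119171, 3.66667, 120 ms; sum = 123.679 ms.
Processing at 2 router(s): 2 × 2.6 ms = 5.2 ms.
End-to-end = 133 ms.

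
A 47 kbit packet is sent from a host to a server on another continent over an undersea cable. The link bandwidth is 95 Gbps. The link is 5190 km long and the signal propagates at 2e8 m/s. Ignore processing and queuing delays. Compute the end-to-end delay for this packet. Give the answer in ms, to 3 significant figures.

26.0 ms

L = 47000 bits.
Transmission delay = L/R = 47000 / 95000000000 = 0.000494737 ms.
Propagation delay = d/s = 5190000 m / 200000000 m/s = 25.95 ms.
Total = 26.0 ms.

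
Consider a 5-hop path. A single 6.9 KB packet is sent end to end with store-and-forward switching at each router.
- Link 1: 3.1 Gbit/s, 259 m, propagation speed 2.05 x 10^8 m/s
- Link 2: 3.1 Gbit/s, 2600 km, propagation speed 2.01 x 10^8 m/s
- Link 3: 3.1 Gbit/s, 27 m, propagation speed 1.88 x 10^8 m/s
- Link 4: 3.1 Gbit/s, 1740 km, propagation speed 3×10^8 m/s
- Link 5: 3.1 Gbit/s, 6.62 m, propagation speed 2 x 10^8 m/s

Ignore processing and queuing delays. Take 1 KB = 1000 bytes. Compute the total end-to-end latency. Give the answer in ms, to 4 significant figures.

18.83 ms

L = 55200 bits.
Transmission delay per hop = L/R = 55200/3100000000 = 0.0178065 ms; 5 hops → 0.0890323 ms.
Propagation delays (d/s per hop): 0.00126341, 12.9353, 0.000143617, 5.8, 3.31e-05 ms; sum = 18.7368 ms.
End-to-end = 18.83 ms.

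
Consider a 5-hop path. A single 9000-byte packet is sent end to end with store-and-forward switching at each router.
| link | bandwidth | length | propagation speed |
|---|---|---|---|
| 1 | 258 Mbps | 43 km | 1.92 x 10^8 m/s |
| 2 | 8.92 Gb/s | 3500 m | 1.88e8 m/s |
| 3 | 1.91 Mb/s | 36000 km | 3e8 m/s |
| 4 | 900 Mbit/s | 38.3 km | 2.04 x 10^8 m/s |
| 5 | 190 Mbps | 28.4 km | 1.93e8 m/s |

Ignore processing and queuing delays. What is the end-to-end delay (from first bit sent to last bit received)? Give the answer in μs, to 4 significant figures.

159000 μs

L = 9000 × 8 = 72000 bits.
Transmission delays (L/R per hop): 279.07, 8.07175, 37696.3, 80, 378.947 μs; sum = 38442.4 μs.
Propagation delays (d/s per hop): 223.958, 18.617, 120000, 187.745, 147.15 μs; sum = 120577 μs.
End-to-end = 159000 μs.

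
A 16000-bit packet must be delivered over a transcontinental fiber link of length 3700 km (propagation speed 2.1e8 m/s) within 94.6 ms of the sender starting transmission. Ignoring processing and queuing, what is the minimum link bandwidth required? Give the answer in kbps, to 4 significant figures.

Propagation delay = 3700000 / 210000000 = 17.619 ms.
Transmission budget = 94.6 − 17.619 = 76.981 ms.
R ≥ L / t_tx = 16000 bits / 0.076981 s = 207.8 kbps.

207.8 kbps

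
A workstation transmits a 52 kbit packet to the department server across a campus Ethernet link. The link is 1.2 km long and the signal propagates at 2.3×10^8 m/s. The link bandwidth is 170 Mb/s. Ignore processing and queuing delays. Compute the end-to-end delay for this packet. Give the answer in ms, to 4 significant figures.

0.3111 ms

L = 52000 bits.
Transmission delay = L/R = 52000 / 170000000 = 0.305882 ms.
Propagation delay = d/s = 1200 m / 2.3e+08 m/s = 0.00521739 ms.
Total = 0.3111 ms.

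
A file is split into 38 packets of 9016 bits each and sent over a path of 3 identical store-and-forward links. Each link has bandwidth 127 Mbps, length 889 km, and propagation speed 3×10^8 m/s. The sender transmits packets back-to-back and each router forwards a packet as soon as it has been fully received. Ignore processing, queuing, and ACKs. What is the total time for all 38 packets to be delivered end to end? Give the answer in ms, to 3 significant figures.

Per-hop transmission t_tx = L/R = 9016/127000000 = 0.0709921 ms.
Per-hop propagation t_prop = 889000/300000000 = 2.96333 ms.
Pipeline fill: first packet needs 3·t_tx to clear all hops; remaining 37 packets each add one t_tx.
Total = (3+38-1)·t_tx + 3·t_prop = 40·0.0709921 + 3·2.96333 = 11.7 ms.

11.7 ms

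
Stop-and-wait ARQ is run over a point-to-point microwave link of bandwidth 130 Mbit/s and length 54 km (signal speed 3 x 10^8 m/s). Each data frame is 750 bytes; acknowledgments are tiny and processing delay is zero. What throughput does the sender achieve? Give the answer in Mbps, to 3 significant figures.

14.8 Mbps

t_tx = L/R = 6000/130000000 = 4.61538e-05 s.
t_prop = 54000/300000000 = 0.00018 s; RTT = 0.00036 s.
Cycle = t_tx + RTT = 0.000406154 s.
Throughput = L / cycle = 6000 / 0.000406154 = 14.8 Mbps.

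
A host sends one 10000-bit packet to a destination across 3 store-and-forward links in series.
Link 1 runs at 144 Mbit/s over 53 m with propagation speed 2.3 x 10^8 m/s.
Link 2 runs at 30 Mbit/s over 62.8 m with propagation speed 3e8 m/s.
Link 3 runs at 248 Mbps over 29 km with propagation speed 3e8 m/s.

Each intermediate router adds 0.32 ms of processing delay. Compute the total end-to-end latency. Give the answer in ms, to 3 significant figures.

Transmission delays (L/R per hop): 0.0694444, 0.333333, 0.0403226 ms; sum = 0.4431 ms.
Propagation delays (d/s per hop): 0.000230435, 0.000209333, 0.0966667 ms; sum = 0.0971064 ms.
Processing at 2 router(s): 2 × 0.32 ms = 0.64 ms.
End-to-end = 1.18 ms.

1.18 ms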